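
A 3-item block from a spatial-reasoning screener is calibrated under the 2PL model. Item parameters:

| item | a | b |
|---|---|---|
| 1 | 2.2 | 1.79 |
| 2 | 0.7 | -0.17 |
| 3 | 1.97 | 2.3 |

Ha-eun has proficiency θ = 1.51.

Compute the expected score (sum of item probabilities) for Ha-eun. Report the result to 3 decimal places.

1.289

P(θ) = 1 / (1 + exp(−a(θ − b)))
P_1 = 1/(1+e^{0.6160}) = 0.3507
P_2 = 1/(1+e^{-1.1760}) = 0.7642
P_3 = 1/(1+e^{1.5563}) = 0.1742
E[score] = 0.3507 + 0.7642 + 0.1742 = 1.2891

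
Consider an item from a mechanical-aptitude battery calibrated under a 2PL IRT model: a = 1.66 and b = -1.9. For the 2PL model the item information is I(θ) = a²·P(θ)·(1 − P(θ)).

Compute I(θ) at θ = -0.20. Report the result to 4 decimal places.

0.1460

P = 1/(1+e^{-2.8220}) = 0.9439
P(1−P) = 0.9439 × 0.0561 = 0.0530
I = a² × P(1−P) = 1.66² × 0.0530 = 0.14603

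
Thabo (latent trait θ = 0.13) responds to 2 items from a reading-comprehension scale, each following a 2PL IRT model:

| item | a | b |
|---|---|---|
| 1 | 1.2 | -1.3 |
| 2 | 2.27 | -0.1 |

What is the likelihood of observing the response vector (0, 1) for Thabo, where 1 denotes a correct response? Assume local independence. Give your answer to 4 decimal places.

P(θ) = 1 / (1 + exp(−a(θ − b)))
P_1 = 1/(1+e^{-1.7160}) = 0.8476
P_2 = 1/(1+e^{-0.5221}) = 0.6276
L = (1−P_1) × P_2 = 0.1524 × 0.6276 = 0.09564

0.0956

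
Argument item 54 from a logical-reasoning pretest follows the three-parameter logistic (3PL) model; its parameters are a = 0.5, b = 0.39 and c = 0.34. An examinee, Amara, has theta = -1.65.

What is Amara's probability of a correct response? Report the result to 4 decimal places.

0.5149

P(theta) = c + (1 − c) · 1 / (1 + exp(−a(theta − b)))
Exponent: 0.5 × (-1.65 − 0.39) = -1.0200
1/(1 + e^{1.0200}) = 0.2650
P = 0.34 + 0.66 × 0.2650 = 0.5149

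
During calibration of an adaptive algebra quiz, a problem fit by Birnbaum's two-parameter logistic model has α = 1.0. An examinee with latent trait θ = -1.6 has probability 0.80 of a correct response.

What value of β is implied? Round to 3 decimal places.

-2.986

P(θ) = 1 / (1 + exp(−α(θ − β)))
logit(0.80) = ln(0.80/0.20) = 1.3863
β = θ − logit/(α) = -1.6 − 1.3863/1.0000 = -2.9863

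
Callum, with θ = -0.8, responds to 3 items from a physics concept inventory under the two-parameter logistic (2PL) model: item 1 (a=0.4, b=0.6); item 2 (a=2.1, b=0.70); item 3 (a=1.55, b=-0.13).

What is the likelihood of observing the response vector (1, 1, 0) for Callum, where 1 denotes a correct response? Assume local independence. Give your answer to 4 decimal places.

P(θ) = 1 / (1 + exp(−a(θ − b)))
P_1 = 1/(1+e^{0.5600}) = 0.3635
P_2 = 1/(1+e^{3.1500}) = 0.0411
P_3 = 1/(1+e^{1.0385}) = 0.2614
L = P_1 × P_2 × (1−P_3) = 0.3635 × 0.0411 × 0.7386 = 0.01103

0.0110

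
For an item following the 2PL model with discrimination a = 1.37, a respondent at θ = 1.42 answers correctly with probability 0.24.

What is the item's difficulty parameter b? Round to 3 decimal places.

P(θ) = 1 / (1 + exp(−a(θ − b)))
logit(0.24) = ln(0.24/0.76) = -1.1527
b = θ − logit/(a) = 1.42 − (-1.1527)/1.3700 = 2.2614

2.261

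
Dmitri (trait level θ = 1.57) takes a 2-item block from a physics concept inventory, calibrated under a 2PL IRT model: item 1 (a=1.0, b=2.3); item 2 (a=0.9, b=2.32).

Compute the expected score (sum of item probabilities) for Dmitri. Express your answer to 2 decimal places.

P(θ) = 1 / (1 + exp(−a(θ − b)))
P_1 = 1/(1+e^{0.7300}) = 0.3252
P_2 = 1/(1+e^{0.6750}) = 0.3374
E[score] = 0.3252 + 0.3374 = 0.6626

0.66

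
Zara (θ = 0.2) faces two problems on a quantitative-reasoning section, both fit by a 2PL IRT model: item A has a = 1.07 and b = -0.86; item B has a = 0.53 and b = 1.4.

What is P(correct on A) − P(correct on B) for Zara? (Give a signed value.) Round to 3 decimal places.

0.410

P(θ) = 1 / (1 + exp(−a(θ − b)))
P_A = 0.7566
P_B = 0.3462
P_A − P_B = 0.4105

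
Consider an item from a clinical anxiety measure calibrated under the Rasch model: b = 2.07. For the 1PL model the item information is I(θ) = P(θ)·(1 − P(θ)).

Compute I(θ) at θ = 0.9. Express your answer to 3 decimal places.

P = 1/(1+e^{1.1700}) = 0.2369
P(1−P) = 0.2369 × 0.7631 = 0.1808
I = P(1−P) = 0.18075

0.181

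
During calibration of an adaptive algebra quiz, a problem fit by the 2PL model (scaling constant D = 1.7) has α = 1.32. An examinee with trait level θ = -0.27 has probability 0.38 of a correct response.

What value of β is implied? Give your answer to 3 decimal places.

-0.052

P(θ) = 1 / (1 + exp(−D·α(θ − β)))
logit(0.38) = ln(0.38/0.62) = -0.4895
β = θ − logit/(1.7·α) = -0.27 − (-0.4895)/2.2440 = -0.0518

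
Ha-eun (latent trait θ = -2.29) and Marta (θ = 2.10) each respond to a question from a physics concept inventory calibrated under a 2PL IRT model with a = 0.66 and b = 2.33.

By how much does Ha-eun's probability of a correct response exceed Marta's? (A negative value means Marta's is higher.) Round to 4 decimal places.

-0.4169

P(θ) = 1 / (1 + exp(−a(θ − b)))
P(Ha-eun) = 0.0453  [exponent -3.0492]
P(Marta) = 0.4621  [exponent -0.1518]
Difference = 0.0453 − 0.4621 = -0.4169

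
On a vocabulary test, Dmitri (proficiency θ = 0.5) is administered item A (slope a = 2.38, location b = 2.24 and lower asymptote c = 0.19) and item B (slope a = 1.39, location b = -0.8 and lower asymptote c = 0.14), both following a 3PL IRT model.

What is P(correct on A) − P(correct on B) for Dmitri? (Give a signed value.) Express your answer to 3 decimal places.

-0.676

P(θ) = c + (1 − c) · 1 / (1 + exp(−a(θ − b)))
P_A = 0.2027
P_B = 0.8787
P_A − P_B = -0.6761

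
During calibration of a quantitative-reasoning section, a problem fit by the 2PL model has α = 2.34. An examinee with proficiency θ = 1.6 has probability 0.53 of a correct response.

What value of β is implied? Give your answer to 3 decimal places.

P(θ) = 1 / (1 + exp(−α(θ − β)))
logit(0.53) = ln(0.53/0.47) = 0.1201
β = θ − logit/(α) = 1.6 − 0.1201/2.3400 = 1.5487

1.549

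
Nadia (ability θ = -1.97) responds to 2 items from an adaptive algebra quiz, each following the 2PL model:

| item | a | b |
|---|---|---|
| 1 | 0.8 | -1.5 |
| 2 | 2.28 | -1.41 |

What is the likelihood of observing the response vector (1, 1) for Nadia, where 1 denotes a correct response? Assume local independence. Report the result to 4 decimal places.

P(θ) = 1 / (1 + exp(−a(θ − b)))
P_1 = 1/(1+e^{0.3760}) = 0.4071
P_2 = 1/(1+e^{1.2768}) = 0.2181
L = P_1 × P_2 = 0.4071 × 0.2181 = 0.08878

0.0888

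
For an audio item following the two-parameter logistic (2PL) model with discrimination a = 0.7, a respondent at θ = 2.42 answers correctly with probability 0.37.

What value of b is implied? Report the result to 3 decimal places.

P(θ) = 1 / (1 + exp(−a(θ − b)))
logit(0.37) = ln(0.37/0.63) = -0.5322
b = θ − logit/(a) = 2.42 − (-0.5322)/0.7000 = 3.1803

3.180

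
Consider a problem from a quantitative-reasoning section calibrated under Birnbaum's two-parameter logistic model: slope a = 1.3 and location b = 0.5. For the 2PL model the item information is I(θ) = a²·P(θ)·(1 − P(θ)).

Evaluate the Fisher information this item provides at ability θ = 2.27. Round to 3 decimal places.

0.140

P = 1/(1+e^{-2.3010}) = 0.9090
P(1−P) = 0.9090 × 0.0910 = 0.0828
I = a² × P(1−P) = 1.3² × 0.0828 = 0.13985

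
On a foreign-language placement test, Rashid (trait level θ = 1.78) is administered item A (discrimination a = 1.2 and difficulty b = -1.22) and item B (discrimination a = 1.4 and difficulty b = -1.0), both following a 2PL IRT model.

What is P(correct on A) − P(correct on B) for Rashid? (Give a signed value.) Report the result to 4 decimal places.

P(θ) = 1 / (1 + exp(−a(θ − b)))
P_A = 0.9734
P_B = 0.9800
P_A − P_B = -0.0066

-0.0066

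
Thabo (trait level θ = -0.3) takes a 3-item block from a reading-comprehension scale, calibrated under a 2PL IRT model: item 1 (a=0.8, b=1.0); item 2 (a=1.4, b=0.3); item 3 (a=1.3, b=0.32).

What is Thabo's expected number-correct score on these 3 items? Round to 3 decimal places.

0.871

P(θ) = 1 / (1 + exp(−a(θ − b)))
P_1 = 1/(1+e^{1.0400}) = 0.2611
P_2 = 1/(1+e^{0.8400}) = 0.3015
P_3 = 1/(1+e^{0.8060}) = 0.3087
E[score] = 0.2611 + 0.3015 + 0.3087 = 0.8714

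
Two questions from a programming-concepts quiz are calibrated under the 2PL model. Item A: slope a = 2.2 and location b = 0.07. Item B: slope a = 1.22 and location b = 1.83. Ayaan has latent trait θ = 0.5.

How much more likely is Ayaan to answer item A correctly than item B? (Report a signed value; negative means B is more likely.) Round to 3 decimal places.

P(θ) = 1 / (1 + exp(−a(θ − b)))
P_A = 0.7203
P_B = 0.1648
P_A − P_B = 0.5555

0.555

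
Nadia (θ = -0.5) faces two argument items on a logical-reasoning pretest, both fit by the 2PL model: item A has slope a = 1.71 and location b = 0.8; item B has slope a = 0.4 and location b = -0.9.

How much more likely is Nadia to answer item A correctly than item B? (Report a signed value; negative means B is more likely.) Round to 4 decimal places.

-0.4422

P(θ) = 1 / (1 + exp(−a(θ − b)))
P_A = 0.0977
P_B = 0.5399
P_A − P_B = -0.4422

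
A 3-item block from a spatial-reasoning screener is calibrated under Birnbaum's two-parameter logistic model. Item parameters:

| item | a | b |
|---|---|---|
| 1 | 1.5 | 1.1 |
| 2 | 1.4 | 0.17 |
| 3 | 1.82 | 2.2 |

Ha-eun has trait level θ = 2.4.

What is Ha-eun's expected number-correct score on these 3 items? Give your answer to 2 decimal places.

2.42

P(θ) = 1 / (1 + exp(−a(θ − b)))
P_1 = 1/(1+e^{-1.9500}) = 0.8754
P_2 = 1/(1+e^{-3.1220}) = 0.9578
P_3 = 1/(1+e^{-0.3640}) = 0.5900
E[score] = 0.8754 + 0.9578 + 0.5900 = 2.4232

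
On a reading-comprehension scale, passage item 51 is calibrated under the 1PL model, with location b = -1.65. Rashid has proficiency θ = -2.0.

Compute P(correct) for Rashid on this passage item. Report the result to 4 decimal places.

0.4134

P(θ) = 1 / (1 + exp(−(θ − b)))
Exponent: (-2.0 − (-1.65)) = -0.3500
1/(1 + e^{0.3500}) = 0.4134
P = 0.4134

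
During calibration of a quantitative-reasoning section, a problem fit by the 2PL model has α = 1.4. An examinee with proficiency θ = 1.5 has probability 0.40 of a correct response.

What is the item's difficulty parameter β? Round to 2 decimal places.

P(θ) = 1 / (1 + exp(−α(θ − β)))
logit(0.40) = ln(0.40/0.60) = -0.4055
β = θ − logit/(α) = 1.5 − (-0.4055)/1.4000 = 1.7896

1.79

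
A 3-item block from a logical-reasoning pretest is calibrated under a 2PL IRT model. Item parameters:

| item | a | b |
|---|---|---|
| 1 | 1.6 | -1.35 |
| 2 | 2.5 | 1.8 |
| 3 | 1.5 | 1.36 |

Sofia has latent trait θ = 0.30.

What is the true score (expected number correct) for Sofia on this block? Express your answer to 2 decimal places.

1.13

P(θ) = 1 / (1 + exp(−a(θ − b)))
P_1 = 1/(1+e^{-2.6400}) = 0.9334
P_2 = 1/(1+e^{3.7500}) = 0.0230
P_3 = 1/(1+e^{1.5900}) = 0.1694
E[score] = 0.9334 + 0.0230 + 0.1694 = 1.1258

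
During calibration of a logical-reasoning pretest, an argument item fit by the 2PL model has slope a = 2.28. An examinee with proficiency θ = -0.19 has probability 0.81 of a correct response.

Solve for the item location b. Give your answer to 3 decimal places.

-0.826

P(θ) = 1 / (1 + exp(−a(θ − b)))
logit(0.81) = ln(0.81/0.19) = 1.4500
b = θ − logit/(a) = -0.19 − 1.4500/2.2800 = -0.8260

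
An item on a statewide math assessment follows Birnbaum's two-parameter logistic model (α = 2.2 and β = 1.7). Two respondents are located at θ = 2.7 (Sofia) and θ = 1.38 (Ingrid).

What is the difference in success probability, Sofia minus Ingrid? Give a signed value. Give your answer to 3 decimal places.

0.569

P(θ) = 1 / (1 + exp(−α(θ − β)))
P(Sofia) = 0.9002  [exponent 2.2000]
P(Ingrid) = 0.3309  [exponent -0.7040]
Difference = 0.9002 − 0.3309 = 0.5693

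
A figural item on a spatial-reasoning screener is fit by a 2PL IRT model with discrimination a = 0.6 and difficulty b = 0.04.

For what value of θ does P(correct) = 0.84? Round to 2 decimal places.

2.80

P(θ) = 1 / (1 + exp(−a(θ − b)))
logit = ln(0.8400/0.1600) = 1.6582
θ = b + logit/(a) = 0.04 + 1.6582/0.6000 = 2.8037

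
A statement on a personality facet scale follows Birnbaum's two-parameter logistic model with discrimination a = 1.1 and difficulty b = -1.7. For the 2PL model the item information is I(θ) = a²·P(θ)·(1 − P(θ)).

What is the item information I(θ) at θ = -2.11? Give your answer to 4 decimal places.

0.2876

P = 1/(1+e^{0.4510}) = 0.3891
P(1−P) = 0.3891 × 0.6109 = 0.2377
I = a² × P(1−P) = 1.1² × 0.2377 = 0.28762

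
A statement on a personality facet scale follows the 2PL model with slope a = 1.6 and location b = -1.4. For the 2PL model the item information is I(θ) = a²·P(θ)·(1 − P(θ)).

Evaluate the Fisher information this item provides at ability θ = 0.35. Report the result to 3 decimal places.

P = 1/(1+e^{-2.8000}) = 0.9427
P(1−P) = 0.9427 × 0.0573 = 0.0540
I = a² × P(1−P) = 1.6² × 0.0540 = 0.13834

0.138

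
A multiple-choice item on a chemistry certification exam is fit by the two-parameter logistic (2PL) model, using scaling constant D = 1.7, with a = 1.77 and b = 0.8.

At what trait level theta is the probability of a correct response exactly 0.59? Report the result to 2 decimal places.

0.92

P(theta) = 1 / (1 + exp(−D·a(theta − b)))
logit = ln(0.5900/0.4100) = 0.3640
theta = b + logit/(1.7·a) = 0.8 + 0.3640/3.0090 = 0.9210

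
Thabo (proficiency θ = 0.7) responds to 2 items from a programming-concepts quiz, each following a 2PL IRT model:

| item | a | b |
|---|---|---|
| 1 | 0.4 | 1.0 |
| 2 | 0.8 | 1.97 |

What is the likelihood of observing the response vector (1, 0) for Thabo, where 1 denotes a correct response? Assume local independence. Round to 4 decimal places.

0.3451

P(θ) = 1 / (1 + exp(−a(θ − b)))
P_1 = 1/(1+e^{0.1200}) = 0.4700
P_2 = 1/(1+e^{1.0160}) = 0.2658
L = P_1 × (1−P_2) = 0.4700 × 0.7342 = 0.34510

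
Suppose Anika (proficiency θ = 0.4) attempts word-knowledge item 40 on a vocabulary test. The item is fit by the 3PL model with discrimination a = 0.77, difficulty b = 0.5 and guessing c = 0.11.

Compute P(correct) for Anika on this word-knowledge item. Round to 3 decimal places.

0.538

P(θ) = c + (1 − c) · 1 / (1 + exp(−a(θ − b)))
Exponent: 0.77 × (0.4 − 0.5) = -0.0770
1/(1 + e^{0.0770}) = 0.4808
P = 0.11 + 0.89 × 0.4808 = 0.5379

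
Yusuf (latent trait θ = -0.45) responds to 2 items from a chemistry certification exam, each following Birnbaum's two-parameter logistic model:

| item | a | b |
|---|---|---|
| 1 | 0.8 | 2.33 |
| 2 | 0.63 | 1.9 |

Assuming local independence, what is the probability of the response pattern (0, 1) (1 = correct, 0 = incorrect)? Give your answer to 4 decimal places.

0.1673

P(θ) = 1 / (1 + exp(−a(θ − b)))
P_1 = 1/(1+e^{2.2240}) = 0.0976
P_2 = 1/(1+e^{1.4805}) = 0.1854
L = (1−P_1) × P_2 = 0.9024 × 0.1854 = 0.16726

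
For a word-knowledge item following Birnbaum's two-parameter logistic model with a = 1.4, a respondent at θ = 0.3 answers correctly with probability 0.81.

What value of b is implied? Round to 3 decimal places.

-0.736

P(θ) = 1 / (1 + exp(−a(θ − b)))
logit(0.81) = ln(0.81/0.19) = 1.4500
b = θ − logit/(a) = 0.3 − 1.4500/1.4000 = -0.7357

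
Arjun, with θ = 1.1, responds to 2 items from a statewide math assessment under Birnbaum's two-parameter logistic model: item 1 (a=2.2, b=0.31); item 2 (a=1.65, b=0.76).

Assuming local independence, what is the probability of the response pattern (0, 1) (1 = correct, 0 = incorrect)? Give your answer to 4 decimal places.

0.0952

P(θ) = 1 / (1 + exp(−a(θ − b)))
P_1 = 1/(1+e^{-1.7380}) = 0.8504
P_2 = 1/(1+e^{-0.5610}) = 0.6367
L = (1−P_1) × P_2 = 0.1496 × 0.6367 = 0.09523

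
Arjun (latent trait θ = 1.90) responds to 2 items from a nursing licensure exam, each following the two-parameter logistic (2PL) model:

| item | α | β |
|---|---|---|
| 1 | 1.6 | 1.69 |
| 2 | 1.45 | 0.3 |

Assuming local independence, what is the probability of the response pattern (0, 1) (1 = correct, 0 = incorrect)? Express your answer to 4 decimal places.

P(θ) = 1 / (1 + exp(−α(θ − β)))
P_1 = 1/(1+e^{-0.3360}) = 0.5832
P_2 = 1/(1+e^{-2.3200}) = 0.9105
L = (1−P_1) × P_2 = 0.4168 × 0.9105 = 0.37949

0.3795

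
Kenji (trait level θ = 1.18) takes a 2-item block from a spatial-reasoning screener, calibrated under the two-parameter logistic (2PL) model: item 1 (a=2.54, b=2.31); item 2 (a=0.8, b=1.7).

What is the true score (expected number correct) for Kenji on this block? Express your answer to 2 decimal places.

0.45

P(θ) = 1 / (1 + exp(−a(θ − b)))
P_1 = 1/(1+e^{2.8702}) = 0.0536
P_2 = 1/(1+e^{0.4160}) = 0.3975
E[score] = 0.0536 + 0.3975 = 0.4511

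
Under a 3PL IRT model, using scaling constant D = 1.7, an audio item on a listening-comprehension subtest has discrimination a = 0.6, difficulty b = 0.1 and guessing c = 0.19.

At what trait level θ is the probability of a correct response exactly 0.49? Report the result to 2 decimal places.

P(θ) = c + (1 − c) · 1 / (1 + exp(−D·a(θ − b)))
Remove guessing floor: (0.49 − 0.19)/(1 − 0.19) = 0.3704
logit = ln(0.3704/0.6296) = -0.5306
θ = b + logit/(1.7·a) = 0.1 + (-0.5306)/1.0200 = -0.4202

-0.42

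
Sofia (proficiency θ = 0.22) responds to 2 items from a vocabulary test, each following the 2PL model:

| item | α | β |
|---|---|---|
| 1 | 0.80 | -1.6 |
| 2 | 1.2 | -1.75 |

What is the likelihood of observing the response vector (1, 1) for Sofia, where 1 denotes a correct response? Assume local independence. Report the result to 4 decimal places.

0.7412

P(θ) = 1 / (1 + exp(−α(θ − β)))
P_1 = 1/(1+e^{-1.4560}) = 0.8109
P_2 = 1/(1+e^{-2.3640}) = 0.9140
L = P_1 × P_2 = 0.8109 × 0.9140 = 0.74121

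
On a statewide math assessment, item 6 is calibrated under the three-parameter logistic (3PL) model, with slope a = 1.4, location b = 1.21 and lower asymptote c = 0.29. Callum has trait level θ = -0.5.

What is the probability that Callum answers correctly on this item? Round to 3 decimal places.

P(θ) = c + (1 − c) · 1 / (1 + exp(−a(θ − b)))
Exponent: 1.4 × (-0.5 − 1.21) = -2.3940
1/(1 + e^{2.3940}) = 0.0836
P = 0.29 + 0.71 × 0.0836 = 0.3494

0.349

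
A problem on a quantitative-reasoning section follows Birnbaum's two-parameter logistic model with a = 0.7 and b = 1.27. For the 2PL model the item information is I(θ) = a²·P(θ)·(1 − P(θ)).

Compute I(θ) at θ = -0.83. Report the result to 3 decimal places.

P = 1/(1+e^{1.4700}) = 0.1869
P(1−P) = 0.1869 × 0.8131 = 0.1520
I = a² × P(1−P) = 0.7² × 0.1520 = 0.07448

0.074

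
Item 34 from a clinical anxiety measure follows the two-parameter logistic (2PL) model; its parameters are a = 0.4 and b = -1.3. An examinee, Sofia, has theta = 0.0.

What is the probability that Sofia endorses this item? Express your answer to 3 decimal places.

0.627

P(theta) = 1 / (1 + exp(−a(theta − b)))
Exponent: 0.4 × (0.0 − (-1.3)) = 0.5200
1/(1 + e^{-0.5200}) = 0.6271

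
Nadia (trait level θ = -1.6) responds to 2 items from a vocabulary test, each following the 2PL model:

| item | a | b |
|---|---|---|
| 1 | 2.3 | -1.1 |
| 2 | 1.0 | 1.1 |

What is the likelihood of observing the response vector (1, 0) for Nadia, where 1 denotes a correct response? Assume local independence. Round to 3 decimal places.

P(θ) = 1 / (1 + exp(−a(θ − b)))
P_1 = 1/(1+e^{1.1500}) = 0.2405
P_2 = 1/(1+e^{2.7000}) = 0.0630
L = P_1 × (1−P_2) = 0.2405 × 0.9370 = 0.22534

0.225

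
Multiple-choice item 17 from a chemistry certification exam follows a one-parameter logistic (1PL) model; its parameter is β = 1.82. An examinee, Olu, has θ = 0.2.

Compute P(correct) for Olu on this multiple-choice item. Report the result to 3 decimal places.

P(θ) = 1 / (1 + exp(−(θ − β)))
Exponent: (0.2 − 1.82) = -1.6200
1/(1 + e^{1.6200}) = 0.1652
P = 0.1652

0.165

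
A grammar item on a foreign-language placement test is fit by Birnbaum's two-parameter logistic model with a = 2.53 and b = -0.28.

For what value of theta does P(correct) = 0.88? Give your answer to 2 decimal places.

0.51

P(theta) = 1 / (1 + exp(−a(theta − b)))
logit = ln(0.8800/0.1200) = 1.9924
theta = b + logit/(a) = -0.28 + 1.9924/2.5300 = 0.5075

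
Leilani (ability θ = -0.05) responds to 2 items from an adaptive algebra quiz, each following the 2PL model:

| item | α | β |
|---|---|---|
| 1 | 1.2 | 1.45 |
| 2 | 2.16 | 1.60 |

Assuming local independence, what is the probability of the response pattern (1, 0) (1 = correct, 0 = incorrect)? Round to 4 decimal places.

P(θ) = 1 / (1 + exp(−α(θ − β)))
P_1 = 1/(1+e^{1.8000}) = 0.1419
P_2 = 1/(1+e^{3.5640}) = 0.0275
L = P_1 × (1−P_2) = 0.1419 × 0.9725 = 0.13794

0.1379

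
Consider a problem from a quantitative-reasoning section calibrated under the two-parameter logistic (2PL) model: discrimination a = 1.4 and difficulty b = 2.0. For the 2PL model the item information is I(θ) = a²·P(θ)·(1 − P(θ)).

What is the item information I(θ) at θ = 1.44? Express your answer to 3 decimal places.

0.422

P = 1/(1+e^{0.7840}) = 0.3135
P(1−P) = 0.3135 × 0.6865 = 0.2152
I = a² × P(1−P) = 1.4² × 0.2152 = 0.42180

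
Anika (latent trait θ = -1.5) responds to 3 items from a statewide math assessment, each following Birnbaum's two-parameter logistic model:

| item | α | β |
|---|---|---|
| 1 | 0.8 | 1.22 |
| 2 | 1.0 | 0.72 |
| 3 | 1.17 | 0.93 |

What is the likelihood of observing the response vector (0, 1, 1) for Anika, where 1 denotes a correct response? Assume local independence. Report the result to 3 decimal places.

P(θ) = 1 / (1 + exp(−α(θ − β)))
P_1 = 1/(1+e^{2.1760}) = 0.1019
P_2 = 1/(1+e^{2.2200}) = 0.0980
P_3 = 1/(1+e^{2.8431}) = 0.0550
L = (1−P_1) × P_2 × P_3 = 0.8981 × 0.0980 × 0.0550 = 0.00484

0.005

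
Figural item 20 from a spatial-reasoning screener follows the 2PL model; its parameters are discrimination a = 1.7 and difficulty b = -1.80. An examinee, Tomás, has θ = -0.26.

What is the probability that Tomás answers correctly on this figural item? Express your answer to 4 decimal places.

P(θ) = 1 / (1 + exp(−a(θ − b)))
Exponent: 1.7 × (-0.26 − (-1.80)) = 2.6180
1/(1 + e^{-2.6180}) = 0.9320

0.9320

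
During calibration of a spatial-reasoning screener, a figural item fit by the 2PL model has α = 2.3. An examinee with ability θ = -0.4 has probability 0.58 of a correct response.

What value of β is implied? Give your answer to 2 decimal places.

P(θ) = 1 / (1 + exp(−α(θ − β)))
logit(0.58) = ln(0.58/0.42) = 0.3228
β = θ − logit/(α) = -0.4 − 0.3228/2.3000 = -0.5403

-0.54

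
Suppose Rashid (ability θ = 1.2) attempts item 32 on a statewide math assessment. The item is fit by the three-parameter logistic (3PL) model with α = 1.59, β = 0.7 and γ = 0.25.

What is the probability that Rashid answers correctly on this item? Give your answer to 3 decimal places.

0.767

P(θ) = γ + (1 − γ) · 1 / (1 + exp(−α(θ − β)))
Exponent: 1.59 × (1.2 − 0.7) = 0.7950
1/(1 + e^{-0.7950}) = 0.6889
P = 0.25 + 0.75 × 0.6889 = 0.7667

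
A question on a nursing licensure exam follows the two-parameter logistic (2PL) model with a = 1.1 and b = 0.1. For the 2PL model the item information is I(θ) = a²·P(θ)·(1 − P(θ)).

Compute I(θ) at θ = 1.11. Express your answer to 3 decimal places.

0.225

P = 1/(1+e^{-1.1110}) = 0.7523
P(1−P) = 0.7523 × 0.2477 = 0.1863
I = a² × P(1−P) = 1.1² × 0.1863 = 0.22547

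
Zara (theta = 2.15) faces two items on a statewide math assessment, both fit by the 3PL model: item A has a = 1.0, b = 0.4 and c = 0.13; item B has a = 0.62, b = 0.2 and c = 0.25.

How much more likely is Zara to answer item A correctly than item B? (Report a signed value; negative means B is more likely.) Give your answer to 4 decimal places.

P(theta) = c + (1 − c) · 1 / (1 + exp(−a(theta − b)))
P_A = 0.8712
P_B = 0.8276
P_A − P_B = 0.0436

0.0436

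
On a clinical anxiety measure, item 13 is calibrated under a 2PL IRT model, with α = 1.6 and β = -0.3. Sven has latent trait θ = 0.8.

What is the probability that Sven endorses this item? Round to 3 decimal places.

P(θ) = 1 / (1 + exp(−α(θ − β)))
Exponent: 1.6 × (0.8 − (-0.3)) = 1.7600
1/(1 + e^{-1.7600}) = 0.8532

0.853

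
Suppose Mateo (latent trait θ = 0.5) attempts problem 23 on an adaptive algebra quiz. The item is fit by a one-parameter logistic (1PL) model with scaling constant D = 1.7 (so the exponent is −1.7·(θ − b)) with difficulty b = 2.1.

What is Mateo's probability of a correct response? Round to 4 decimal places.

P(θ) = 1 / (1 + exp(−D·(θ − b)))
Exponent: 1.7 × (0.5 − 2.1) = -2.7200
1/(1 + e^{2.7200}) = 0.0618
P = 0.0618

0.0618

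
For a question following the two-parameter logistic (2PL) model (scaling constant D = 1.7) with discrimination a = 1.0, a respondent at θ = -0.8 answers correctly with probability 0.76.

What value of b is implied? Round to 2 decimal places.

P(θ) = 1 / (1 + exp(−D·a(θ − b)))
logit(0.76) = ln(0.76/0.24) = 1.1527
b = θ − logit/(1.7·a) = -0.8 − 1.1527/1.7000 = -1.4780

-1.48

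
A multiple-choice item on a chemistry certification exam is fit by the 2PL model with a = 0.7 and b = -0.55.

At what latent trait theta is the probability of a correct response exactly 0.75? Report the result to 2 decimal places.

1.02

P(theta) = 1 / (1 + exp(−a(theta − b)))
logit = ln(0.7500/0.2500) = 1.0986
theta = b + logit/(a) = -0.55 + 1.0986/0.7000 = 1.0194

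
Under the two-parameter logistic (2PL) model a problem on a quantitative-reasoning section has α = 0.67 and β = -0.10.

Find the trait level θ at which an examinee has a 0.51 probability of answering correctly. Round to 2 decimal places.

P(θ) = 1 / (1 + exp(−α(θ − β)))
logit = ln(0.5100/0.4900) = 0.0400
θ = β + logit/(α) = -0.10 + 0.0400/0.6700 = -0.0403

-0.04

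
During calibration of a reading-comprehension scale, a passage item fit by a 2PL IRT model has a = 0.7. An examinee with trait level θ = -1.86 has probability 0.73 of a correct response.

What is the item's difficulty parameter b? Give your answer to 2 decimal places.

P(θ) = 1 / (1 + exp(−a(θ − b)))
logit(0.73) = ln(0.73/0.27) = 0.9946
b = θ − logit/(a) = -1.86 − 0.9946/0.7000 = -3.2809

-3.28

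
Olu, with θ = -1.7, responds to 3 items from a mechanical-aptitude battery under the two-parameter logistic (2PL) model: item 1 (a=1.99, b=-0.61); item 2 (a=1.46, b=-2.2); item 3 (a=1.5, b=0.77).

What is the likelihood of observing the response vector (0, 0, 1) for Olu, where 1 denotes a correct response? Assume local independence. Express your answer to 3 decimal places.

P(θ) = 1 / (1 + exp(−a(θ − b)))
P_1 = 1/(1+e^{2.1691}) = 0.1026
P_2 = 1/(1+e^{-0.7300}) = 0.6748
P_3 = 1/(1+e^{3.7050}) = 0.0240
L = (1−P_1) × (1−P_2) × P_3 = 0.8974 × 0.3252 × 0.0240 = 0.00701

0.007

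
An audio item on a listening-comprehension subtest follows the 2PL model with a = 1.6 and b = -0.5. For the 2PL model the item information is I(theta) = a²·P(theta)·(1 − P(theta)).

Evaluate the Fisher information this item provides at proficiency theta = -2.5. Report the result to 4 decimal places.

P = 1/(1+e^{3.2000}) = 0.0392
P(1−P) = 0.0392 × 0.9608 = 0.0376
I = a² × P(1−P) = 1.6² × 0.0376 = 0.09634

0.0963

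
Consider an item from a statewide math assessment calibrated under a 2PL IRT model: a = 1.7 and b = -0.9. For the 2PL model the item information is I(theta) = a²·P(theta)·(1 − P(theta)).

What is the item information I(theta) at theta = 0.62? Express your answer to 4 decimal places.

P = 1/(1+e^{-2.5840}) = 0.9298
P(1−P) = 0.9298 × 0.0702 = 0.0653
I = a² × P(1−P) = 1.7² × 0.0653 = 0.18857

0.1886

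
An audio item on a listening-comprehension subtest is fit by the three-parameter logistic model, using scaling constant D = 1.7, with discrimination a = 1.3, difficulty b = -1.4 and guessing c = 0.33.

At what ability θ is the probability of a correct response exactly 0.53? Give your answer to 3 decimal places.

P(θ) = c + (1 − c) · 1 / (1 + exp(−D·a(θ − b)))
Remove guessing floor: (0.53 − 0.33)/(1 − 0.33) = 0.2985
logit = ln(0.2985/0.7015) = -0.8544
θ = b + logit/(1.7·a) = -1.4 + (-0.8544)/2.2100 = -1.7866

-1.787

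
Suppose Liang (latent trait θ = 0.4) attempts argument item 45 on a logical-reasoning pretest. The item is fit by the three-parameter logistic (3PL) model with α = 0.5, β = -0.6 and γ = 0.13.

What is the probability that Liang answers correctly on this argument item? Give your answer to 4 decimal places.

P(θ) = γ + (1 − γ) · 1 / (1 + exp(−α(θ − β)))
Exponent: 0.5 × (0.4 − (-0.6)) = 0.5000
1/(1 + e^{-0.5000}) = 0.6225
P = 0.13 + 0.87 × 0.6225 = 0.6715

0.6715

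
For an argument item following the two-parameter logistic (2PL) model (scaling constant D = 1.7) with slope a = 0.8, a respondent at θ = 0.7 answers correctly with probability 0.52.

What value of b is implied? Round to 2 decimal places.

P(θ) = 1 / (1 + exp(−D·a(θ − b)))
logit(0.52) = ln(0.52/0.48) = 0.0800
b = θ − logit/(1.7·a) = 0.7 − 0.0800/1.3600 = 0.6411

0.64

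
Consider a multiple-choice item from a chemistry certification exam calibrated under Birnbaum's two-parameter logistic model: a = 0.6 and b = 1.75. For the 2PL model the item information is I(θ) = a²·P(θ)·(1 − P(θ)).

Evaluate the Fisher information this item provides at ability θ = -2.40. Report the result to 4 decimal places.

P = 1/(1+e^{2.4900}) = 0.0766
P(1−P) = 0.0766 × 0.9234 = 0.0707
I = a² × P(1−P) = 0.6² × 0.0707 = 0.02545

0.0255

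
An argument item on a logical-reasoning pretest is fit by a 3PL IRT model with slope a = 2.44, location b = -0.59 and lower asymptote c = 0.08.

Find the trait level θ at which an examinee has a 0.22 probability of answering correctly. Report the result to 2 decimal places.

-1.29

P(θ) = c + (1 − c) · 1 / (1 + exp(−a(θ − b)))
Remove guessing floor: (0.22 − 0.08)/(1 − 0.08) = 0.1522
logit = ln(0.1522/0.8478) = -1.7177
θ = b + logit/(a) = -0.59 + (-1.7177)/2.4400 = -1.2940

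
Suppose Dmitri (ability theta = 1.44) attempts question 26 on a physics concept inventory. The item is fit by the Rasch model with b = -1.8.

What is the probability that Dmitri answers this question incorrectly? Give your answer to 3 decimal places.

P(theta) = 1 / (1 + exp(−(theta − b)))
Exponent: (1.44 − (-1.8)) = 3.2400
1/(1 + e^{-3.2400}) = 0.9623
P = 0.9623
P(incorrect) = 1 − 0.9623 = 0.0377

0.038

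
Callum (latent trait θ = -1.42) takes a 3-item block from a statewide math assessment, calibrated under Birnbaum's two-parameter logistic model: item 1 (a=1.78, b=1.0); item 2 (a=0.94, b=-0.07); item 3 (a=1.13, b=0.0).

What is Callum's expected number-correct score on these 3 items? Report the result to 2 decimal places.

P(θ) = 1 / (1 + exp(−a(θ − b)))
P_1 = 1/(1+e^{4.3076}) = 0.0133
P_2 = 1/(1+e^{1.2690}) = 0.2194
P_3 = 1/(1+e^{1.6046}) = 0.1673
E[score] = 0.0133 + 0.2194 + 0.1673 = 0.4001

0.40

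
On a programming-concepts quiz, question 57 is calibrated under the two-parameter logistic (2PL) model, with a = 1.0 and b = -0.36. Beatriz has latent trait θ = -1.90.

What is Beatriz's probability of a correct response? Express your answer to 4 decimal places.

P(θ) = 1 / (1 + exp(−a(θ − b)))
Exponent: 1.0 × (-1.90 − (-0.36)) = -1.5400
1/(1 + e^{1.5400}) = 0.1765

0.1765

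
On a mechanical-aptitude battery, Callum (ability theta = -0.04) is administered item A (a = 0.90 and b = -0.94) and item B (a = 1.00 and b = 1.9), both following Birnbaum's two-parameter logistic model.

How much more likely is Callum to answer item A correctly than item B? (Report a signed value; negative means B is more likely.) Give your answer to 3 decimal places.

0.566

P(theta) = 1 / (1 + exp(−a(theta − b)))
P_A = 0.6921
P_B = 0.1256
P_A − P_B = 0.5665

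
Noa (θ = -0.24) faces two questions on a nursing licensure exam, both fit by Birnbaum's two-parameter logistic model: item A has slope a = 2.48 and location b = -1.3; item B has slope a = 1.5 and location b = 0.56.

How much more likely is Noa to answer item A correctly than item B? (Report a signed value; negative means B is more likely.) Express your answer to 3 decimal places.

P(θ) = 1 / (1 + exp(−a(θ − b)))
P_A = 0.9327
P_B = 0.2315
P_A − P_B = 0.7012

0.701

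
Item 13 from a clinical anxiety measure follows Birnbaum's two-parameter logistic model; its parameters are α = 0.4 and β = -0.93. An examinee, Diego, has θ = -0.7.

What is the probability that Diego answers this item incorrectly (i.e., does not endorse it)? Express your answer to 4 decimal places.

0.4770

P(θ) = 1 / (1 + exp(−α(θ − β)))
Exponent: 0.4 × (-0.7 − (-0.93)) = 0.0920
1/(1 + e^{-0.0920}) = 0.5230
P(incorrect) = 1 − 0.5230 = 0.4770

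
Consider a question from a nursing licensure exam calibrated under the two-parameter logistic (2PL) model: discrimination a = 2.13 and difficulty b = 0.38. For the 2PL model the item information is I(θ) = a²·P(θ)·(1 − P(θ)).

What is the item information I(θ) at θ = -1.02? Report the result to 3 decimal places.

P = 1/(1+e^{2.9820}) = 0.0482
P(1−P) = 0.0482 × 0.9518 = 0.0459
I = a² × P(1−P) = 2.13² × 0.0459 = 0.20833

0.208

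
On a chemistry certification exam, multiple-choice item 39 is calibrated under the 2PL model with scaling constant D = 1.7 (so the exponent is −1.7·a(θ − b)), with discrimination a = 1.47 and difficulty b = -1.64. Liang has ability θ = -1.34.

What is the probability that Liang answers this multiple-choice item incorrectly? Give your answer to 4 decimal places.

P(θ) = 1 / (1 + exp(−D·a(θ − b)))
Exponent: 1.7 × 1.47 × (-1.34 − (-1.64)) = 0.7497
1/(1 + e^{-0.7497}) = 0.6791
P = 0.6791
P(incorrect) = 1 − 0.6791 = 0.3209

0.3209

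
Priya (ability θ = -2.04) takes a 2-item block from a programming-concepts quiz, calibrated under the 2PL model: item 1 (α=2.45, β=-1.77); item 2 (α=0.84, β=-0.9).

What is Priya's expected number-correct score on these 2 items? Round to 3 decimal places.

P(θ) = 1 / (1 + exp(−α(θ − β)))
P_1 = 1/(1+e^{0.6615}) = 0.3404
P_2 = 1/(1+e^{0.9576}) = 0.2774
E[score] = 0.3404 + 0.2774 = 0.6178

0.618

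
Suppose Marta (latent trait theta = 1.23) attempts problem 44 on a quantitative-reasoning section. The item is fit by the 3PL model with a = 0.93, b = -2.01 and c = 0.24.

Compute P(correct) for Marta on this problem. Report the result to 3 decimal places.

0.964

P(theta) = c + (1 − c) · 1 / (1 + exp(−a(theta − b)))
Exponent: 0.93 × (1.23 − (-2.01)) = 3.0132
1/(1 + e^{-3.0132}) = 0.9532
P = 0.24 + 0.76 × 0.9532 = 0.9644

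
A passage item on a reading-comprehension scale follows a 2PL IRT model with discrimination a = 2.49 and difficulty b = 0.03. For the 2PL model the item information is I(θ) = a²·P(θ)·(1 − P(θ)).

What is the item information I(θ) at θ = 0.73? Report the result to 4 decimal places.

P = 1/(1+e^{-1.7430}) = 0.8511
P(1−P) = 0.8511 × 0.1489 = 0.1268
I = a² × P(1−P) = 2.49² × 0.1268 = 0.78587

0.7859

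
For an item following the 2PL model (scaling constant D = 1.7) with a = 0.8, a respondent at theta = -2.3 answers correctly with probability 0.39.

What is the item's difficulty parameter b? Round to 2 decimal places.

P(theta) = 1 / (1 + exp(−D·a(theta − b)))
logit(0.39) = ln(0.39/0.61) = -0.4473
b = theta − logit/(1.7·a) = -2.3 − (-0.4473)/1.3600 = -1.9711

-1.97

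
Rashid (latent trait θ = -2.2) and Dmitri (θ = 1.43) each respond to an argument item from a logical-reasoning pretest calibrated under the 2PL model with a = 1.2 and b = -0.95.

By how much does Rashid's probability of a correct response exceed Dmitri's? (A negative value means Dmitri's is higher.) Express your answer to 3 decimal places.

-0.763

P(θ) = 1 / (1 + exp(−a(θ − b)))
P(Rashid) = 0.1824  [exponent -1.5000]
P(Dmitri) = 0.9456  [exponent 2.8560]
Difference = 0.1824 − 0.9456 = -0.7632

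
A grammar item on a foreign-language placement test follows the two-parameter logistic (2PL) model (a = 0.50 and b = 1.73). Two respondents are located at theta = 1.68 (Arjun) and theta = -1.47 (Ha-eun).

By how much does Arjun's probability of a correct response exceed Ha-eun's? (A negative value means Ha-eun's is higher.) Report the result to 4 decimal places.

P(theta) = 1 / (1 + exp(−a(theta − b)))
P(Arjun) = 0.4938  [exponent -0.0250]
P(Ha-eun) = 0.1680  [exponent -1.6000]
Difference = 0.4938 − 0.1680 = 0.3258

0.3258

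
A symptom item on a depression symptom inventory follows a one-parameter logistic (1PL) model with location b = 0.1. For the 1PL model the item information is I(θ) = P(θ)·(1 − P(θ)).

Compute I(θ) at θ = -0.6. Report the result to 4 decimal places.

P = 1/(1+e^{0.7000}) = 0.3318
P(1−P) = 0.3318 × 0.6682 = 0.2217
I = P(1−P) = 0.22171

0.2217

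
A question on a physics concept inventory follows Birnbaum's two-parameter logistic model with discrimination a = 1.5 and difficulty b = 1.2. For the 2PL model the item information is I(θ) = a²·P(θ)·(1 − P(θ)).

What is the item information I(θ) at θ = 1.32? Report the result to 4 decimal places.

0.5580

P = 1/(1+e^{-0.1800}) = 0.5449
P(1−P) = 0.5449 × 0.4551 = 0.2480
I = a² × P(1−P) = 1.5² × 0.2480 = 0.55797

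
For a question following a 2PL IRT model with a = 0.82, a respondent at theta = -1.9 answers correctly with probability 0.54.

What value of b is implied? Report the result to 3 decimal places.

P(theta) = 1 / (1 + exp(−a(theta − b)))
logit(0.54) = ln(0.54/0.46) = 0.1603
b = theta − logit/(a) = -1.9 − 0.1603/0.8200 = -2.0955

-2.096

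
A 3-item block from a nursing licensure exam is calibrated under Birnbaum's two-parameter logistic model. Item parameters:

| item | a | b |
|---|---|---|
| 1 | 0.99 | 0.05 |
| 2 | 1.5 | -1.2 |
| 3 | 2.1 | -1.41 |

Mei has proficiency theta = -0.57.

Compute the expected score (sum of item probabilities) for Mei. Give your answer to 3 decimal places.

P(theta) = 1 / (1 + exp(−a(theta − b)))
P_1 = 1/(1+e^{0.6138}) = 0.3512
P_2 = 1/(1+e^{-0.9450}) = 0.7201
P_3 = 1/(1+e^{-1.7640}) = 0.8537
E[score] = 0.3512 + 0.7201 + 0.8537 = 1.9250

1.925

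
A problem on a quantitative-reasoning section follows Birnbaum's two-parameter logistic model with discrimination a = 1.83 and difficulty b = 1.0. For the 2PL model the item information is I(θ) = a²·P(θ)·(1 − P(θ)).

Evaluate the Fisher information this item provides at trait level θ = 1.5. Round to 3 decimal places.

P = 1/(1+e^{-0.9150}) = 0.7140
P(1−P) = 0.7140 × 0.2860 = 0.2042
I = a² × P(1−P) = 1.83² × 0.2042 = 0.68383

0.684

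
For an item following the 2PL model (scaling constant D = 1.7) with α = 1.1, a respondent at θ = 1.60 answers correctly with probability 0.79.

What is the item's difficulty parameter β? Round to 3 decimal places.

0.891

P(θ) = 1 / (1 + exp(−D·α(θ − β)))
logit(0.79) = ln(0.79/0.21) = 1.3249
β = θ − logit/(1.7·α) = 1.60 − 1.3249/1.8700 = 0.8915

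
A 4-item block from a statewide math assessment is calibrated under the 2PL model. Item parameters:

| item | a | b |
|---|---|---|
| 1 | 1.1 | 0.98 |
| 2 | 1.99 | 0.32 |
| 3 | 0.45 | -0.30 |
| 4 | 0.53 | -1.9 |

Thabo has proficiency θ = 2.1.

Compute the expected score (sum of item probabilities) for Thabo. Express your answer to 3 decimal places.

P(θ) = 1 / (1 + exp(−a(θ − b)))
P_1 = 1/(1+e^{-1.2320}) = 0.7742
P_2 = 1/(1+e^{-3.5422}) = 0.9719
P_3 = 1/(1+e^{-1.0800}) = 0.7465
P_4 = 1/(1+e^{-2.1200}) = 0.8928
E[score] = 0.7742 + 0.9719 + 0.7465 + 0.8928 = 3.3854

3.385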